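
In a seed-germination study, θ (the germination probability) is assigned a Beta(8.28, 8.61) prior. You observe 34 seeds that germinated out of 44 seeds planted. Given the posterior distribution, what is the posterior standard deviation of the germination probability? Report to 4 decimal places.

The Beta prior is conjugate to a Binomial/Bernoulli likelihood; the update adds successes to α and failures to β.
Posterior: Beta(α+k, β+n−k) = Beta(8.28+34, 8.61+10) = Beta(42.28, 18.61).
Var = αβ/((α+β)²(α+β+1)) = 42.28·18.61/(60.89²·61.89) = 0.00342901; SD = √0.00342901 = 0.0586.

0.0586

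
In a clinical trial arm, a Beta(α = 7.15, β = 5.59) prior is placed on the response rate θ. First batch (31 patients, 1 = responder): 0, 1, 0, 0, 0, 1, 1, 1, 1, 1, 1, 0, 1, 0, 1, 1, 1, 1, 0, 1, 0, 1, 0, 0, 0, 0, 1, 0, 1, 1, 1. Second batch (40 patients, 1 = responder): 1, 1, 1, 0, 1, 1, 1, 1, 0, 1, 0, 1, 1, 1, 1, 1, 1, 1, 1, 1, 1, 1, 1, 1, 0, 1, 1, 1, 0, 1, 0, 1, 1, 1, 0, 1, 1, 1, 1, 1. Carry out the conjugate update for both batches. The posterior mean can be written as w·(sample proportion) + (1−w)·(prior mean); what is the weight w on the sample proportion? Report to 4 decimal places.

0.8479

The Beta prior is conjugate to a Binomial/Bernoulli likelihood; the update adds successes to α and failures to β.
Total number of patients: n = 31 + 40 = 71.
Posterior mean = (α₀+k)/(α₀+β₀+n) = [n/(α₀+β₀+n)]·(k/n) + [(α₀+β₀)/(α₀+β₀+n)]·α₀/(α₀+β₀), so only n and the prior enter the weight.
The weight on the data is w = n/(α₀+β₀+n) = 71/(7.15+5.59+71) = 71/83.74 = 0.8479.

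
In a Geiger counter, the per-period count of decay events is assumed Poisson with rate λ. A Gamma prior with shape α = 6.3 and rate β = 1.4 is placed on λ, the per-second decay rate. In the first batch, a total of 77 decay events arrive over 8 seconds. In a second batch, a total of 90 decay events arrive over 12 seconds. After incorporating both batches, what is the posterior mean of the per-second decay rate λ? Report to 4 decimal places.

With a Gamma(shape α, rate β) prior, the Poisson likelihood is conjugate: the posterior is Gamma(α + ΣXᵢ, β + n).
After batch 1: Gamma(α+S, β+n) = Gamma(6.3+77, 1.4+8) = Gamma(83.3, 9.4).
After batch 2: Gamma(α+S, β+n) = Gamma(83.3+90, 9.4+12) = Gamma(173.3, 21.4).
Posterior mean = α/β = 173.3/21.4 = 8.0981.

8.0981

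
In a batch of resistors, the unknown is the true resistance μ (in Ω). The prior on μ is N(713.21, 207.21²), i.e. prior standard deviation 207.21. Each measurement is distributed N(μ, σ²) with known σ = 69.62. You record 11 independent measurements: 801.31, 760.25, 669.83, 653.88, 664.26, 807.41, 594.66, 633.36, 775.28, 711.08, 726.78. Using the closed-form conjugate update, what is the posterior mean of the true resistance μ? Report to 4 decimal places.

708.9618

For Normal data with known variance σ², a Normal(μ₀, σ₀²) prior on μ is conjugate. Posterior precision = 1/σ₀² + n/σ²; posterior mean is the precision-weighted average of μ₀ and x̄.
Σxᵢ = 801.31 + 760.25 + 669.83 + 653.88 + 664.26 + 807.41 + 594.66 + 633.36 + 775.28 + 711.08 + 726.78 = 7798.1, so n·x̄ = 7798.1.
σ₀² = 207.21² = 42935.9841, σ² = 69.62² = 4846.9444; σ² + n·σ₀² = 4846.9444 + 11·42935.9841 = 477142.7695.
Posterior mean = (μ₀/σ₀² + n·x̄/σ²)/(1/σ₀² + n/σ²) = (σ²·μ₀ + σ₀²·n·x̄)/(σ² + n·σ₀²) = (4846.9444·713.21 + 42935.9841·7798.1)/477142.7695 = 338275986.825734/477142.7695 = 708.9618.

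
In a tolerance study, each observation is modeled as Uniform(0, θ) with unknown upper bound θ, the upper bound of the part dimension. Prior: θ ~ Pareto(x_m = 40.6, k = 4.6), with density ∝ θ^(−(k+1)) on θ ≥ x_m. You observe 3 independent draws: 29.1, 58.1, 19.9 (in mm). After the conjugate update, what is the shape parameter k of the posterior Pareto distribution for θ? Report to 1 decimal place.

7.6

A Pareto(scale x_m, shape k) prior on the upper bound θ of Uniform(0, θ) is conjugate: posterior is Pareto(max(x_m, max xᵢ), k + n).
Sample maximum = 58.1; prior scale x_m = 40.6 → posterior scale = max = 58.1.
Posterior shape = 4.6 + 3 = 7.6.
Posterior shape k = 7.6.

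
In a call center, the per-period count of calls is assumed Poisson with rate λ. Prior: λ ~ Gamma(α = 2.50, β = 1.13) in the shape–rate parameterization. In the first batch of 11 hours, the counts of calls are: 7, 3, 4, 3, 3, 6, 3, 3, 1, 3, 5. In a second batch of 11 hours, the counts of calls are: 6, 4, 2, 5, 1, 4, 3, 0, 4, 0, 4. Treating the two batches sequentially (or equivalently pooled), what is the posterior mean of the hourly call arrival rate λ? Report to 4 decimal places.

With a Gamma(shape α, rate β) prior, the Poisson likelihood is conjugate: the posterior is Gamma(α + ΣXᵢ, β + n).
Batch 1: sum of counts S = 41 over n = 11 hours.
After batch 1: Gamma(α+S, β+n) = Gamma(2.50+41, 1.13+11) = Gamma(43.50, 12.13).
Batch 2: sum of counts S = 33 over n = 11 hours.
After batch 2: Gamma(α+S, β+n) = Gamma(43.50+33, 12.13+11) = Gamma(76.50, 23.13).
Posterior mean = α/β = 76.50/23.13 = 3.3074.

3.3074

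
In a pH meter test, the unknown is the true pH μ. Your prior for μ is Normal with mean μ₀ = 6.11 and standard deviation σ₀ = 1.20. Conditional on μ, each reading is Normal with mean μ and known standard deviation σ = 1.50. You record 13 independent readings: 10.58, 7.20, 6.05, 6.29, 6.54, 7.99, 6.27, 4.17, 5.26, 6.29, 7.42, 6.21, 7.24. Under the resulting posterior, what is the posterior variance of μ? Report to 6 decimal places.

For Normal data with known variance σ², a Normal(μ₀, σ₀²) prior on μ is conjugate. Posterior precision = 1/σ₀² + n/σ²; posterior mean is the precision-weighted average of μ₀ and x̄.
σ₀² = 1.20² = 1.44, σ² = 1.50² = 2.25; σ² + n·σ₀² = 2.25 + 13·1.44 = 20.97.
Posterior precision = 1/σ₀² + n/σ² = 1/1.44 + 13/2.25 = (σ² + n·σ₀²)/(σ₀²σ²) = 20.97/(1.44·2.25); posterior variance σₙ² = σ₀²σ²/(σ² + n·σ₀²) = 1.44·2.25/20.97 = 0.154506.

0.154506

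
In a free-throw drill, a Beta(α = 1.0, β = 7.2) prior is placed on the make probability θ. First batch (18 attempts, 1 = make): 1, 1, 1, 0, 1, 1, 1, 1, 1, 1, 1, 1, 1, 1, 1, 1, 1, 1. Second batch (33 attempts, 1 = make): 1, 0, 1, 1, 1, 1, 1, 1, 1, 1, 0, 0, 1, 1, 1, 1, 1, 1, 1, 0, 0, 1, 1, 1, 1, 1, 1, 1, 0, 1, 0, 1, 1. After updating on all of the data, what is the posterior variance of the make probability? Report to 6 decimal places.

The Beta prior is conjugate to a Binomial/Bernoulli likelihood; the update adds successes to α and failures to β.
After batch 1: Beta(1.0+17, 7.2+1) = Beta(18.0, 8.2).
After batch 2: Beta(18.0+26, 8.2+7) = Beta(44.0, 15.2).
Var = αβ/((α+β)²(α+β+1)) = 44.0·15.2/(59.2²·60.2) = 0.003170.

0.003170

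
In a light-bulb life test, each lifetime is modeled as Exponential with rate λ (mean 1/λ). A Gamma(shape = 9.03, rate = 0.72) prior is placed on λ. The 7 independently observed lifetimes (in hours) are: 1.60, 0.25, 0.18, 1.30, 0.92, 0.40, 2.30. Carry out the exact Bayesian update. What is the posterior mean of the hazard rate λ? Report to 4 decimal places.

2.0900

With a Gamma(shape α, rate β) prior on the exponential rate λ, the posterior after n observations with total T = Σxᵢ is Gamma(α+n, β+T).
Sum of observations T = 6.95 hours; n = 7.
Posterior: Gamma(9.03+7, 0.72+6.95) = Gamma(16.03, 7.67).
Posterior mean of λ = α/β = 16.03/7.67 = 2.0900.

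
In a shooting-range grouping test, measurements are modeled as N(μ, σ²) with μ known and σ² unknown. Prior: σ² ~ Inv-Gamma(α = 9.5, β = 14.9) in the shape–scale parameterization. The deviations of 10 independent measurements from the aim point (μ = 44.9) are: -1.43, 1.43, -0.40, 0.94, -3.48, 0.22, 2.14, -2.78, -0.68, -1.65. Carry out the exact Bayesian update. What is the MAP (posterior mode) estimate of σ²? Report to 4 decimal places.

2.0189

With known mean μ and an Inverse-Gamma(α, β) prior on σ², the Normal likelihood is conjugate: posterior is Inv-Gamma(α + n/2, β + Σ(xᵢ−μ)²/2).
Σ(xᵢ−μ)² = (-1.43)² + (1.43)² + (-0.40)² + (0.94)² + (-3.48)² + (0.22)² + (2.14)² + (-2.78)² + (-0.68)² + (-1.65)² = 32.7851.
Posterior: Inv-Gamma(9.5 + 10/2, 14.9 + 32.7851/2) = Inv-Gamma(14.50, 31.29255).
Mode = β/(α+1) = 31.29255/15.50 = 2.0189.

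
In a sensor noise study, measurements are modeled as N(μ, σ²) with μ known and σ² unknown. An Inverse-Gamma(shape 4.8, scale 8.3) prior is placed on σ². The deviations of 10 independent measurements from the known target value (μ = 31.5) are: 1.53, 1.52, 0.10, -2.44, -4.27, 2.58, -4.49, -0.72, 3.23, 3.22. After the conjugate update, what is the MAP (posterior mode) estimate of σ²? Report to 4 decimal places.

With known mean μ and an Inverse-Gamma(α, β) prior on σ², the Normal likelihood is conjugate: posterior is Inv-Gamma(α + n/2, β + Σ(xᵢ−μ)²/2).
Σ(xᵢ−μ)² = (1.53)² + (1.52)² + (0.10)² + (-2.44)² + (-4.27)² + (2.58)² + (-4.49)² + (-0.72)² + (3.23)² + (3.22)² = 76.9840.
Posterior: Inv-Gamma(4.8 + 10/2, 8.3 + 76.9840/2) = Inv-Gamma(9.80, 46.79200).
Mode = β/(α+1) = 46.79200/10.80 = 4.3326.

4.3326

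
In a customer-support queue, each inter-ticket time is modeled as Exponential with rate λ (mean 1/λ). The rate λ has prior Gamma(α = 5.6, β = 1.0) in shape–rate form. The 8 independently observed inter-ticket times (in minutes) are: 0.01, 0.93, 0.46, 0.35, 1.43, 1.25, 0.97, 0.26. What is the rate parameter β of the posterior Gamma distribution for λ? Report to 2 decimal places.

6.66

With a Gamma(shape α, rate β) prior on the exponential rate λ, the posterior after n observations with total T = Σxᵢ is Gamma(α+n, β+T).
Sum of observations T = 5.66 minutes; n = 8.
Posterior: Gamma(5.6+8, 1.0+5.66) = Gamma(13.6, 6.66).
Posterior β = 6.66.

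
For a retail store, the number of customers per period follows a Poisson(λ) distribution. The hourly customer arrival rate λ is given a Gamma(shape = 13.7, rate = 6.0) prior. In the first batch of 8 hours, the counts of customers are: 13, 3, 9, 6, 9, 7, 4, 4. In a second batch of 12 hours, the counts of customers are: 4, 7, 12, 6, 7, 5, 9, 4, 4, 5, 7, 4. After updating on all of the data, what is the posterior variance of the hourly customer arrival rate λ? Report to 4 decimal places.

With a Gamma(shape α, rate β) prior, the Poisson likelihood is conjugate: the posterior is Gamma(α + ΣXᵢ, β + n).
Batch 1: sum of counts S = 55 over n = 8 hours.
After batch 1: Gamma(α+S, β+n) = Gamma(13.7+55, 6.0+8) = Gamma(68.7, 14.0).
Batch 2: sum of counts S = 74 over n = 12 hours.
After batch 2: Gamma(α+S, β+n) = Gamma(68.7+74, 14.0+12) = Gamma(142.7, 26.0).
Var = α/β² = 142.7/26.0² = 0.2111.

0.2111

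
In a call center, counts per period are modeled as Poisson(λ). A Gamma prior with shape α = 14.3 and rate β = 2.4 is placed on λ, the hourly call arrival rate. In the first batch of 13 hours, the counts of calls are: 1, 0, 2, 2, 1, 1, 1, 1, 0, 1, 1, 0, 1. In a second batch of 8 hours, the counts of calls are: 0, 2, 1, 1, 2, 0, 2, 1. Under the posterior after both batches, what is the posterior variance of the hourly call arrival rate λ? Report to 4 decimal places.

0.0645

With a Gamma(shape α, rate β) prior, the Poisson likelihood is conjugate: the posterior is Gamma(α + ΣXᵢ, β + n).
Batch 1: sum of counts S = 12 over n = 13 hours.
After batch 1: Gamma(α+S, β+n) = Gamma(14.3+12, 2.4+13) = Gamma(26.3, 15.4).
Batch 2: sum of counts S = 9 over n = 8 hours.
After batch 2: Gamma(α+S, β+n) = Gamma(26.3+9, 15.4+8) = Gamma(35.3, 23.4).
Var = α/β² = 35.3/23.4² = 0.0645.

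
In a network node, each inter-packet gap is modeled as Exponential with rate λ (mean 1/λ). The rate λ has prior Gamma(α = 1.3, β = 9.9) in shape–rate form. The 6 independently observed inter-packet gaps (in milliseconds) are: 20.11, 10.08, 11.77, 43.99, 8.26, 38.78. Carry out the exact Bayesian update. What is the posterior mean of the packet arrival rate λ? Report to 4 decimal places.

0.0511

With a Gamma(shape α, rate β) prior on the exponential rate λ, the posterior after n observations with total T = Σxᵢ is Gamma(α+n, β+T).
Sum of observations T = 132.99 milliseconds; n = 6.
Posterior: Gamma(1.3+6, 9.9+132.99) = Gamma(7.3, 142.89).
Posterior mean of λ = α/β = 7.3/142.89 = 0.0511.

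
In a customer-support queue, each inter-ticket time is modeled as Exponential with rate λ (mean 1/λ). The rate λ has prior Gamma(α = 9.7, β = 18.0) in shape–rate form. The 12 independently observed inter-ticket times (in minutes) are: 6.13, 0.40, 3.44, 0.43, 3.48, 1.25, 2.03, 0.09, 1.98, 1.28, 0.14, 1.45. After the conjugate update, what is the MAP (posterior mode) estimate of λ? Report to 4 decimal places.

With a Gamma(shape α, rate β) prior on the exponential rate λ, the posterior after n observations with total T = Σxᵢ is Gamma(α+n, β+T).
Sum of observations T = 22.10 minutes; n = 12.
Posterior: Gamma(9.7+12, 18.0+22.10) = Gamma(21.7, 40.10).
Mode = (α−1)/β = 0.5162.

0.5162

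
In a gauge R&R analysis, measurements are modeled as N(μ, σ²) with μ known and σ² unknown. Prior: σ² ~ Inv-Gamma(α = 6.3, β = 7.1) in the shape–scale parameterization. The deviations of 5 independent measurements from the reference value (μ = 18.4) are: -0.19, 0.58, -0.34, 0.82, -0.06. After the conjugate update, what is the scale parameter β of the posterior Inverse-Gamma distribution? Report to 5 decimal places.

7.68205

With known mean μ and an Inverse-Gamma(α, β) prior on σ², the Normal likelihood is conjugate: posterior is Inv-Gamma(α + n/2, β + Σ(xᵢ−μ)²/2).
Σ(xᵢ−μ)² = (-0.19)² + (0.58)² + (-0.34)² + (0.82)² + (-0.06)² = 1.1641.
Posterior: Inv-Gamma(6.3 + 5/2, 7.1 + 1.1641/2) = Inv-Gamma(8.80, 7.68205).
Posterior β = 7.68205.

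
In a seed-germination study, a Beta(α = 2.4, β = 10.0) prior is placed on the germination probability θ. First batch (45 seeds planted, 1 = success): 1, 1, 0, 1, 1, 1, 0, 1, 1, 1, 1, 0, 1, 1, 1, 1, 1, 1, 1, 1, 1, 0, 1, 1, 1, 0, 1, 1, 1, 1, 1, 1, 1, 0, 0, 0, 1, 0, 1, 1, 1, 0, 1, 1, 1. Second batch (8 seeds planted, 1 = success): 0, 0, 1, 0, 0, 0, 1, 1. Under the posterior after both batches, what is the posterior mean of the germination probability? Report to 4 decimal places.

The Beta prior is conjugate to a Binomial/Bernoulli likelihood; the update adds successes to α and failures to β.
After batch 1: Beta(2.4+35, 10.0+10) = Beta(37.4, 20.0).
After batch 2: Beta(37.4+3, 20.0+5) = Beta(40.4, 25.0).
Posterior mean = α/(α+β) = 40.4/65.4 = 0.6177.

0.6177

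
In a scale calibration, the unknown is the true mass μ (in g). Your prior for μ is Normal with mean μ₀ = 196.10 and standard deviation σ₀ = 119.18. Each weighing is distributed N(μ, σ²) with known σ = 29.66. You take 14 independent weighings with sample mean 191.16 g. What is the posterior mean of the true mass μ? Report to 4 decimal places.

For Normal data with known variance σ², a Normal(μ₀, σ₀²) prior on μ is conjugate. Posterior precision = 1/σ₀² + n/σ²; posterior mean is the precision-weighted average of μ₀ and x̄.
n·x̄ = 14·191.16 = 2676.24.
σ₀² = 119.18² = 14203.8724, σ² = 29.66² = 879.7156; σ² + n·σ₀² = 879.7156 + 14·14203.8724 = 199733.9292.
Posterior mean = (μ₀/σ₀² + n·x̄/σ²)/(1/σ₀² + n/σ²) = (σ²·μ₀ + σ₀²·n·x̄)/(σ² + n·σ₀²) = (879.7156·196.10 + 14203.8724·2676.24)/199733.9292 = 38185483.700936/199733.9292 = 191.1818.

191.1818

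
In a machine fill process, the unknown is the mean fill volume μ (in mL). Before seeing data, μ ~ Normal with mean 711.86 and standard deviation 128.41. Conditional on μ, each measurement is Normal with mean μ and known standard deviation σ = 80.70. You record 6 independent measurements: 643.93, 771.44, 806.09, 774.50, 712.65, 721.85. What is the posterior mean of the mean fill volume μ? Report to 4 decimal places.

For Normal data with known variance σ², a Normal(μ₀, σ₀²) prior on μ is conjugate. Posterior precision = 1/σ₀² + n/σ²; posterior mean is the precision-weighted average of μ₀ and x̄.
Σxᵢ = 643.93 + 771.44 + 806.09 + 774.50 + 712.65 + 721.85 = 4430.46, so n·x̄ = 4430.46.
σ₀² = 128.41² = 16489.1281, σ² = 80.70² = 6512.49; σ² + n·σ₀² = 6512.49 + 6·16489.1281 = 105447.2586.
Posterior mean = (μ₀/σ₀² + n·x̄/σ²)/(1/σ₀² + n/σ²) = (σ²·μ₀ + σ₀²·n·x̄)/(σ² + n·σ₀²) = (6512.49·711.86 + 16489.1281·4430.46)/105447.2586 = 77690403.613326/105447.2586 = 736.7703.

736.7703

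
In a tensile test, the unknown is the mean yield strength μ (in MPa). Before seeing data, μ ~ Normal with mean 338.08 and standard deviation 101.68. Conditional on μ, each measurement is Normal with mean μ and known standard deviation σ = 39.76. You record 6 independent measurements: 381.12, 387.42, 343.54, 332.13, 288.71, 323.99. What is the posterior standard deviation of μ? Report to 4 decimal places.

16.0290

For Normal data with known variance σ², a Normal(μ₀, σ₀²) prior on μ is conjugate. Posterior precision = 1/σ₀² + n/σ²; posterior mean is the precision-weighted average of μ₀ and x̄.
σ₀² = 101.68² = 10338.8224, σ² = 39.76² = 1580.8576; σ² + n·σ₀² = 1580.8576 + 6·10338.8224 = 63613.792.
Posterior precision = 1/σ₀² + n/σ² = 1/10338.8224 + 6/1580.8576 = (σ² + n·σ₀²)/(σ₀²σ²) = 63613.792/(10338.8224·1580.8576); posterior variance σₙ² = σ₀²σ²/(σ² + n·σ₀²) = 10338.8224·1580.8576/63613.792 = 256.928654.
Posterior SD = √σₙ² = √(10338.8224·1580.8576/63613.792) = 16.0290.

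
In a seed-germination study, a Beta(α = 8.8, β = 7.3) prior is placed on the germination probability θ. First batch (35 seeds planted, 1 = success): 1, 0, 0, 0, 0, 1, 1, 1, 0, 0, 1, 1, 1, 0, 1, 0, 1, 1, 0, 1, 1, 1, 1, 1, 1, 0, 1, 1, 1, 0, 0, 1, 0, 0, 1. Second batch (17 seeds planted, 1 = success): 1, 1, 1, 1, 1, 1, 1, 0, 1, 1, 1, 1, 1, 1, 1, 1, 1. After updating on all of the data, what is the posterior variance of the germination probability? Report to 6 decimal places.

The Beta prior is conjugate to a Binomial/Bernoulli likelihood; the update adds successes to α and failures to β.
After batch 1: Beta(8.8+21, 7.3+14) = Beta(29.8, 21.3).
After batch 2: Beta(29.8+16, 21.3+1) = Beta(45.8, 22.3).
Var = αβ/((α+β)²(α+β+1)) = 45.8·22.3/(68.1²·69.1) = 0.003187.

0.003187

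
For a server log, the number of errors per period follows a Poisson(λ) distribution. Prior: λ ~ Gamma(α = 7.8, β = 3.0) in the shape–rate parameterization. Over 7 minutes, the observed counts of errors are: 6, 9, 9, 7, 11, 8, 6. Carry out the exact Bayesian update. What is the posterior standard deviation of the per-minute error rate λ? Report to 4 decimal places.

0.7987

With a Gamma(shape α, rate β) prior, the Poisson likelihood is conjugate: the posterior is Gamma(α + ΣXᵢ, β + n).
Sum of counts S = 56 over n = 7 minutes.
Posterior: Gamma(α+S, β+n) = Gamma(7.8+56, 3.0+7) = Gamma(63.8, 10.0).
SD = √α/β = √63.8/10.0 = 0.7987.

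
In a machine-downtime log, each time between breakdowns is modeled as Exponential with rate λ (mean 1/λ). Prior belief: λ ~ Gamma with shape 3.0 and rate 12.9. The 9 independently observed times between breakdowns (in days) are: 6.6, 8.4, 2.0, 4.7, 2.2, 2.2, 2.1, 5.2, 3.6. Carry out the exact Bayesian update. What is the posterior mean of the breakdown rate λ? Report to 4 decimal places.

With a Gamma(shape α, rate β) prior on the exponential rate λ, the posterior after n observations with total T = Σxᵢ is Gamma(α+n, β+T).
Sum of observations T = 37.0 days; n = 9.
Posterior: Gamma(3.0+9, 12.9+37.0) = Gamma(12.0, 49.9).
Posterior mean of λ = α/β = 12.0/49.9 = 0.2405.

0.2405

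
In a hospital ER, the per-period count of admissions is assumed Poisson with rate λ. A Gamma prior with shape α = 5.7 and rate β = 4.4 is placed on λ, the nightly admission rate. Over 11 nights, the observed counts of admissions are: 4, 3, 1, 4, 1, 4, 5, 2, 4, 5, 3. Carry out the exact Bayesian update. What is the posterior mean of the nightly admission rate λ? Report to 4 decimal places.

With a Gamma(shape α, rate β) prior, the Poisson likelihood is conjugate: the posterior is Gamma(α + ΣXᵢ, β + n).
Sum of counts S = 36 over n = 11 nights.
Posterior: Gamma(α+S, β+n) = Gamma(5.7+36, 4.4+11) = Gamma(41.7, 15.4).
Posterior mean = α/β = 41.7/15.4 = 2.7078.

2.7078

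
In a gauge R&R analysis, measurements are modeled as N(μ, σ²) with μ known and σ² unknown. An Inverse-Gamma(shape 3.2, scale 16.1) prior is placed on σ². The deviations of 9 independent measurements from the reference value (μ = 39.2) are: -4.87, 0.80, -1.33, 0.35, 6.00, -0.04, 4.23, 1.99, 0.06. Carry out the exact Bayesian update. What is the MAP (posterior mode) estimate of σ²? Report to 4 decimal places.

With known mean μ and an Inverse-Gamma(α, β) prior on σ², the Normal likelihood is conjugate: posterior is Inv-Gamma(α + n/2, β + Σ(xᵢ−μ)²/2).
Σ(xᵢ−μ)² = (-4.87)² + (0.80)² + (-1.33)² + (0.35)² + (6.00)² + (-0.04)² + (4.23)² + (1.99)² + (0.06)² = 84.1065.
Posterior: Inv-Gamma(3.2 + 9/2, 16.1 + 84.1065/2) = Inv-Gamma(7.70, 58.15325).
Mode = β/(α+1) = 58.15325/8.70 = 6.6843.

6.6843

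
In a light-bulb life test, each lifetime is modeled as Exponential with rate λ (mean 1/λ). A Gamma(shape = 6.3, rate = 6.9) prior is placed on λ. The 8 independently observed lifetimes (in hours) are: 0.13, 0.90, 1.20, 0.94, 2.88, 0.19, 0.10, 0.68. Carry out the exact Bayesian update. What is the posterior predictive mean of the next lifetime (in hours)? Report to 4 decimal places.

With a Gamma(shape α, rate β) prior on the exponential rate λ, the posterior after n observations with total T = Σxᵢ is Gamma(α+n, β+T).
Sum of observations T = 7.02 hours; n = 8.
Posterior: Gamma(6.3+8, 6.9+7.02) = Gamma(14.3, 13.92).
The predictive distribution for the next observation is Lomax; its mean is β/(α−1) = 13.92/13.3 = 1.0466.

1.0466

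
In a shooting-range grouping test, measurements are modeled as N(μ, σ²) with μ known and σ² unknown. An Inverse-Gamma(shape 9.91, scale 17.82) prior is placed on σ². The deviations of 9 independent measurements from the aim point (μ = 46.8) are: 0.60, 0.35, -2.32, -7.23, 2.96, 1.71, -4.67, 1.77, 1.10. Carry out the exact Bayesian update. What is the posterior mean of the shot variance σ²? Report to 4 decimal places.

4.9074

With known mean μ and an Inverse-Gamma(α, β) prior on σ², the Normal likelihood is conjugate: posterior is Inv-Gamma(α + n/2, β + Σ(xᵢ−μ)²/2).
Σ(xᵢ−μ)² = (0.60)² + (0.35)² + (-2.32)² + (-7.23)² + (2.96)² + (1.71)² + (-4.67)² + (1.77)² + (1.10)² = 95.9753.
Posterior: Inv-Gamma(9.91 + 9/2, 17.82 + 95.9753/2) = Inv-Gamma(14.41, 65.80765).
E[σ²|data] = β/(α−1) = 65.80765/13.41 = 4.9074.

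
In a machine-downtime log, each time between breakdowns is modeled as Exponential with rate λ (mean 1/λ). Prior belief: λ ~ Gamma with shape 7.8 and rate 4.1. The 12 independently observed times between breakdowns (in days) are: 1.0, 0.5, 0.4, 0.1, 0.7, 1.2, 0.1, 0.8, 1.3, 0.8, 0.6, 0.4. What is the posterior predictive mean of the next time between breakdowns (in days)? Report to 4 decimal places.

0.6383

With a Gamma(shape α, rate β) prior on the exponential rate λ, the posterior after n observations with total T = Σxᵢ is Gamma(α+n, β+T).
Sum of observations T = 7.9 days; n = 12.
Posterior: Gamma(7.8+12, 4.1+7.9) = Gamma(19.8, 12.0).
The predictive distribution for the next observation is Lomax; its mean is β/(α−1) = 12.0/18.8 = 0.6383.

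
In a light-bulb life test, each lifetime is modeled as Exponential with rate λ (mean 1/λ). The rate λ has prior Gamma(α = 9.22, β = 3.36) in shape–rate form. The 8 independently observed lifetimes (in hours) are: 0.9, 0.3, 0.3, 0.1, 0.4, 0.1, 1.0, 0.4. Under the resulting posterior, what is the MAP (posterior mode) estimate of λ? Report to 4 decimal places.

2.3644

With a Gamma(shape α, rate β) prior on the exponential rate λ, the posterior after n observations with total T = Σxᵢ is Gamma(α+n, β+T).
Sum of observations T = 3.5 hours; n = 8.
Posterior: Gamma(9.22+8, 3.36+3.5) = Gamma(17.22, 6.86).
Mode = (α−1)/β = 2.3644.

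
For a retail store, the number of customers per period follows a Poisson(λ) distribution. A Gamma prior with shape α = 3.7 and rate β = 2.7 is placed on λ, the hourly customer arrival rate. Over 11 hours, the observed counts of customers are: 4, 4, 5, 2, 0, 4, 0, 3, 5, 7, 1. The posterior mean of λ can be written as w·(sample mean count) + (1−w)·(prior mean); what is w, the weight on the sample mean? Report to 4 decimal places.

With a Gamma(shape α, rate β) prior, the Poisson likelihood is conjugate: the posterior is Gamma(α + ΣXᵢ, β + n).
Posterior mean = (α₀+S)/(β₀+n) = [n/(β₀+n)]·(S/n) + [β₀/(β₀+n)]·(α₀/β₀), so only n and β₀ enter the weight.
Weight on data w = n/(β₀+n) = 11/(2.7+11) = 11/13.7 = 0.8029.

0.8029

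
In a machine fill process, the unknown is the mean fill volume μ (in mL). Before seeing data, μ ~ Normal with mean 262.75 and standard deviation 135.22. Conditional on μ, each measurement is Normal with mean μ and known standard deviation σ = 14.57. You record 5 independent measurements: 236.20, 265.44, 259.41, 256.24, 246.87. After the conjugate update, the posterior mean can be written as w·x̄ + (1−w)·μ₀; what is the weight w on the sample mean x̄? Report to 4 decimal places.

0.9977

For Normal data with known variance σ², a Normal(μ₀, σ₀²) prior on μ is conjugate. Posterior precision = 1/σ₀² + n/σ²; posterior mean is the precision-weighted average of μ₀ and x̄.
σ₀² = 135.22² = 18284.4484, σ² = 14.57² = 212.2849. Prior precision 1/σ₀² = 1/18284.4484; data precision n/σ² = 5/212.2849.
w = (n/σ²)/(1/σ₀² + n/σ²) = n·σ₀²/(σ² + n·σ₀²) = 5·18284.4484/(212.2849 + 5·18284.4484) = 91422.242/91634.5269 = 0.9977.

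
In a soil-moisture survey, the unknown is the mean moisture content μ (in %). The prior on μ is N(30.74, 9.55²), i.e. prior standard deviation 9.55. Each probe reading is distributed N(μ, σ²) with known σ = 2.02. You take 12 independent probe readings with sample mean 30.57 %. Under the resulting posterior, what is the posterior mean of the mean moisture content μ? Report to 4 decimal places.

For Normal data with known variance σ², a Normal(μ₀, σ₀²) prior on μ is conjugate. Posterior precision = 1/σ₀² + n/σ²; posterior mean is the precision-weighted average of μ₀ and x̄.
n·x̄ = 12·30.57 = 366.84.
σ₀² = 9.55² = 91.2025, σ² = 2.02² = 4.0804; σ² + n·σ₀² = 4.0804 + 12·91.2025 = 1098.5104.
Posterior mean = (μ₀/σ₀² + n·x̄/σ²)/(1/σ₀² + n/σ²) = (σ²·μ₀ + σ₀²·n·x̄)/(σ² + n·σ₀²) = (4.0804·30.74 + 91.2025·366.84)/1098.5104 = 33582.156596/1098.5104 = 30.5706.

30.5706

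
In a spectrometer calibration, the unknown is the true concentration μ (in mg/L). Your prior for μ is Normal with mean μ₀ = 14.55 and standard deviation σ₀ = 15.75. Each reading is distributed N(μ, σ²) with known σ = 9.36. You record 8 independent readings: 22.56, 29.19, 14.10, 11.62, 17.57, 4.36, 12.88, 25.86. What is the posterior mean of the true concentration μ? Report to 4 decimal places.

17.1526

For Normal data with known variance σ², a Normal(μ₀, σ₀²) prior on μ is conjugate. Posterior precision = 1/σ₀² + n/σ²; posterior mean is the precision-weighted average of μ₀ and x̄.
Σxᵢ = 22.56 + 29.19 + 14.10 + 11.62 + 17.57 + 4.36 + 12.88 + 25.86 = 138.14, so n·x̄ = 138.14.
σ₀² = 15.75² = 248.0625, σ² = 9.36² = 87.6096; σ² + n·σ₀² = 87.6096 + 8·248.0625 = 2072.1096.
Posterior mean = (μ₀/σ₀² + n·x̄/σ²)/(1/σ₀² + n/σ²) = (σ²·μ₀ + σ₀²·n·x̄)/(σ² + n·σ₀²) = (87.6096·14.55 + 248.0625·138.14)/2072.1096 = 35542.07343/2072.1096 = 17.1526.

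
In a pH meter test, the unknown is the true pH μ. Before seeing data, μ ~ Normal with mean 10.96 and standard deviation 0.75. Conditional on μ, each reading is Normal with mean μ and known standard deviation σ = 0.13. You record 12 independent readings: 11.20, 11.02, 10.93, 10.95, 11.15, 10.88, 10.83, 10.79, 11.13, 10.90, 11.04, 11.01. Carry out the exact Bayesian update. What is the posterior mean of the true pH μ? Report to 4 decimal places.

For Normal data with known variance σ², a Normal(μ₀, σ₀²) prior on μ is conjugate. Posterior precision = 1/σ₀² + n/σ²; posterior mean is the precision-weighted average of μ₀ and x̄.
Σxᵢ = 11.20 + 11.02 + 10.93 + 10.95 + 11.15 + 10.88 + 10.83 + 10.79 + 11.13 + 10.90 + 11.04 + 11.01 = 131.83, so n·x̄ = 131.83.
σ₀² = 0.75² = 0.5625, σ² = 0.13² = 0.0169; σ² + n·σ₀² = 0.0169 + 12·0.5625 = 6.7669.
Posterior mean = (μ₀/σ₀² + n·x̄/σ²)/(1/σ₀² + n/σ²) = (σ²·μ₀ + σ₀²·n·x̄)/(σ² + n·σ₀²) = (0.0169·10.96 + 0.5625·131.83)/6.7669 = 74.339599/6.7669 = 10.9858.

10.9858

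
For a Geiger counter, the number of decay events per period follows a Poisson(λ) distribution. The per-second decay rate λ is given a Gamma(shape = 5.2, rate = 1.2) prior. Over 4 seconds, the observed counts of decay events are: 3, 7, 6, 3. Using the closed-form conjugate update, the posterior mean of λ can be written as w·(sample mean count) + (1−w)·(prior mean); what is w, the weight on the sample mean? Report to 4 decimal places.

0.7692

With a Gamma(shape α, rate β) prior, the Poisson likelihood is conjugate: the posterior is Gamma(α + ΣXᵢ, β + n).
Posterior mean = (α₀+S)/(β₀+n) = [n/(β₀+n)]·(S/n) + [β₀/(β₀+n)]·(α₀/β₀), so only n and β₀ enter the weight.
Weight on data w = n/(β₀+n) = 4/(1.2+4) = 4/5.2 = 0.7692.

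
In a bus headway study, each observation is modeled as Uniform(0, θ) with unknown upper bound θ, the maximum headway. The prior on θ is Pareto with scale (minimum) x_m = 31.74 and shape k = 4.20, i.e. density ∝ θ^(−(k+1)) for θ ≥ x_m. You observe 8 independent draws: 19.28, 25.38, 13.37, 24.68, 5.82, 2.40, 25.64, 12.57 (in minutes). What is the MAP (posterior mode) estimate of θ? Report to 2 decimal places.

31.74

A Pareto(scale x_m, shape k) prior on the upper bound θ of Uniform(0, θ) is conjugate: posterior is Pareto(max(x_m, max xᵢ), k + n).
Sample maximum = 25.64; prior scale x_m = 31.74 → posterior scale = max = 31.74.
Posterior shape = 4.20 + 8 = 12.20.
The Pareto density is decreasing on [x_m, ∞), so the mode is x_m = 31.74.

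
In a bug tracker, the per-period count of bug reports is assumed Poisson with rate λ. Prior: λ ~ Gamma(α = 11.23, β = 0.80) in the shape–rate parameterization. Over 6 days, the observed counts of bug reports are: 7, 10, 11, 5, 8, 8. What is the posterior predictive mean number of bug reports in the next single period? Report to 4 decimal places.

With a Gamma(shape α, rate β) prior, the Poisson likelihood is conjugate: the posterior is Gamma(α + ΣXᵢ, β + n).
Sum of counts S = 49 over n = 6 days.
Posterior: Gamma(α+S, β+n) = Gamma(11.23+49, 0.80+6) = Gamma(60.23, 6.80).
The predictive distribution for one future period is NegBinom with mean α/β = 8.8574.

8.8574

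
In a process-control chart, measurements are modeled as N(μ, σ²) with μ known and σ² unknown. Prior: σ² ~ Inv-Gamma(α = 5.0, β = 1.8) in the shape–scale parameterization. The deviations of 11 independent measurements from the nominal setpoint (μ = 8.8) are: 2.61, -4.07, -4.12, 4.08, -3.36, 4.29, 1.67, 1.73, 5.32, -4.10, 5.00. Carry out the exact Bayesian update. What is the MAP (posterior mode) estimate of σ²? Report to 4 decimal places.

With known mean μ and an Inverse-Gamma(α, β) prior on σ², the Normal likelihood is conjugate: posterior is Inv-Gamma(α + n/2, β + Σ(xᵢ−μ)²/2).
Σ(xᵢ−μ)² = (2.61)² + (-4.07)² + (-4.12)² + (4.08)² + (-3.36)² + (4.29)² + (1.67)² + (1.73)² + (5.32)² + (-4.10)² + (5.00)² = 162.5857.
Posterior: Inv-Gamma(5.0 + 11/2, 1.8 + 162.5857/2) = Inv-Gamma(10.50, 83.09285).
Mode = β/(α+1) = 83.09285/11.50 = 7.2255.

7.2255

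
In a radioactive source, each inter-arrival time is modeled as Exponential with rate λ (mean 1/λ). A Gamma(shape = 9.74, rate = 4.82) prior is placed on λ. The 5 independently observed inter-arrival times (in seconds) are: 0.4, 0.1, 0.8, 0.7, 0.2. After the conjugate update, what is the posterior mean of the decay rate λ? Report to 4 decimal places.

2.0997

With a Gamma(shape α, rate β) prior on the exponential rate λ, the posterior after n observations with total T = Σxᵢ is Gamma(α+n, β+T).
Sum of observations T = 2.2 seconds; n = 5.
Posterior: Gamma(9.74+5, 4.82+2.2) = Gamma(14.74, 7.02).
Posterior mean of λ = α/β = 14.74/7.02 = 2.0997.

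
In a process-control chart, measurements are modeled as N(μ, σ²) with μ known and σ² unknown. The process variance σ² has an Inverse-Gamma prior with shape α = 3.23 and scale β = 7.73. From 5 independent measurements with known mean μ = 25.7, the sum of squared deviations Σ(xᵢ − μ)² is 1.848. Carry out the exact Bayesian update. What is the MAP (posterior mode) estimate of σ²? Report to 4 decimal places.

1.2859

With known mean μ and an Inverse-Gamma(α, β) prior on σ², the Normal likelihood is conjugate: posterior is Inv-Gamma(α + n/2, β + Σ(xᵢ−μ)²/2).
Posterior: Inv-Gamma(3.23 + 5/2, 7.73 + 1.848/2) = Inv-Gamma(5.73, 8.6540).
Mode = β/(α+1) = 8.6540/6.73 = 1.2859.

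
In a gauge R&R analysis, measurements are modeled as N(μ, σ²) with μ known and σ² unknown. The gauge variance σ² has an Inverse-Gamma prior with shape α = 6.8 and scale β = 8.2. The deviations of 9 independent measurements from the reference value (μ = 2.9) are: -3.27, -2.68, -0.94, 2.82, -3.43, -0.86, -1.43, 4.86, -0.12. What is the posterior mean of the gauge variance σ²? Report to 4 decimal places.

With known mean μ and an Inverse-Gamma(α, β) prior on σ², the Normal likelihood is conjugate: posterior is Inv-Gamma(α + n/2, β + Σ(xᵢ−μ)²/2).
Σ(xᵢ−μ)² = (-3.27)² + (-2.68)² + (-0.94)² + (2.82)² + (-3.43)² + (-0.86)² + (-1.43)² + (4.86)² + (-0.12)² = 64.8947.
Posterior: Inv-Gamma(6.8 + 9/2, 8.2 + 64.8947/2) = Inv-Gamma(11.30, 40.64735).
E[σ²|data] = β/(α−1) = 40.64735/10.30 = 3.9463.

3.9463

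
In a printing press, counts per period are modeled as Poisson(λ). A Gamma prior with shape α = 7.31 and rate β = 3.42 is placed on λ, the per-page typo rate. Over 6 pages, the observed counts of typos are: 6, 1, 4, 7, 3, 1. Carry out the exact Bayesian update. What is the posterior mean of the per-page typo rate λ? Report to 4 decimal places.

3.1115

With a Gamma(shape α, rate β) prior, the Poisson likelihood is conjugate: the posterior is Gamma(α + ΣXᵢ, β + n).
Sum of counts S = 22 over n = 6 pages.
Posterior: Gamma(α+S, β+n) = Gamma(7.31+22, 3.42+6) = Gamma(29.31, 9.42).
Posterior mean = α/β = 29.31/9.42 = 3.1115.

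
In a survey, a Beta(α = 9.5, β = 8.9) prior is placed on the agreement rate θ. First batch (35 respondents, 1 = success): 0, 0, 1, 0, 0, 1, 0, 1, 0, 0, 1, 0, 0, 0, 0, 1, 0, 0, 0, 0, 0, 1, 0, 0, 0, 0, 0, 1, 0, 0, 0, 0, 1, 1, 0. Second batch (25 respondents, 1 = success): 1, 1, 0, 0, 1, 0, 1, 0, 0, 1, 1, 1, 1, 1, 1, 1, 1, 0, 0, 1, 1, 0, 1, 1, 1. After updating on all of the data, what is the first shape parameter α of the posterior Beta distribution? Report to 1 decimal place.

35.5

The Beta prior is conjugate to a Binomial/Bernoulli likelihood; the update adds successes to α and failures to β.
After batch 1: Beta(9.5+9, 8.9+26) = Beta(18.5, 34.9).
After batch 2: Beta(18.5+17, 34.9+8) = Beta(35.5, 42.9).
Posterior α = 35.5.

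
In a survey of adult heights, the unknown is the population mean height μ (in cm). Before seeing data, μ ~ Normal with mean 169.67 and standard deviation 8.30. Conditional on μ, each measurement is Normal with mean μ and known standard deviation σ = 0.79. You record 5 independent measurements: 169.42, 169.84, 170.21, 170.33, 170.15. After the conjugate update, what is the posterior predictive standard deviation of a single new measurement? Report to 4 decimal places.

For Normal data with known variance σ², a Normal(μ₀, σ₀²) prior on μ is conjugate. Posterior precision = 1/σ₀² + n/σ²; posterior mean is the precision-weighted average of μ₀ and x̄.
σ₀² = 8.30² = 68.89, σ² = 0.79² = 0.6241; σ² + n·σ₀² = 0.6241 + 5·68.89 = 345.0741.
Posterior precision = 1/σ₀² + n/σ² = 1/68.89 + 5/0.6241 = (σ² + n·σ₀²)/(σ₀²σ²) = 345.0741/(68.89·0.6241); posterior variance σₙ² = σ₀²σ²/(σ² + n·σ₀²) = 68.89·0.6241/345.0741 = 0.124594.
Predictive variance for one new observation = σₙ² + σ² = 68.89·0.6241/345.0741 + 0.6241 = σ²·(σ₀² + 345.0741)/345.0741 = 0.6241·413.9641/345.0741 = 0.748694; SD = √(0.6241·413.9641/345.0741) = 0.8653.

0.8653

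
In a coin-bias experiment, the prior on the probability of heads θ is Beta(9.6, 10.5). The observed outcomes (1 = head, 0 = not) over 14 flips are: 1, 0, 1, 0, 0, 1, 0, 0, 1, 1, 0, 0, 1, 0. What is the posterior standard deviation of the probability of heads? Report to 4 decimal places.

The Beta prior is conjugate to a Binomial/Bernoulli likelihood; the update adds successes to α and failures to β.
Posterior: Beta(α+k, β+n−k) = Beta(9.6+6, 10.5+8) = Beta(15.6, 18.5).
Var = αβ/((α+β)²(α+β+1)) = 15.6·18.5/(34.1²·35.1) = 0.00707099; SD = √0.00707099 = 0.0841.

0.0841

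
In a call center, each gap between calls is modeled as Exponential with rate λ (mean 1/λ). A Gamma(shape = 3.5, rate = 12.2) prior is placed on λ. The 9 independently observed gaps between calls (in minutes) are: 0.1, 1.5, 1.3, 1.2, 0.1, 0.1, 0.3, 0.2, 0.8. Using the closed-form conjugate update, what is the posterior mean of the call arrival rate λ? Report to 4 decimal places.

0.7022

With a Gamma(shape α, rate β) prior on the exponential rate λ, the posterior after n observations with total T = Σxᵢ is Gamma(α+n, β+T).
Sum of observations T = 5.6 minutes; n = 9.
Posterior: Gamma(3.5+9, 12.2+5.6) = Gamma(12.5, 17.8).
Posterior mean of λ = α/β = 12.5/17.8 = 0.7022.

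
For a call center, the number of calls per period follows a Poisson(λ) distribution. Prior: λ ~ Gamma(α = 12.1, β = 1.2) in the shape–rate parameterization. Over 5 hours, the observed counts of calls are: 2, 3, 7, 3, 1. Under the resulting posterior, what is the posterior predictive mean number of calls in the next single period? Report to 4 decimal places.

4.5323

With a Gamma(shape α, rate β) prior, the Poisson likelihood is conjugate: the posterior is Gamma(α + ΣXᵢ, β + n).
Sum of counts S = 16 over n = 5 hours.
Posterior: Gamma(α+S, β+n) = Gamma(12.1+16, 1.2+5) = Gamma(28.1, 6.2).
The predictive distribution for one future period is NegBinom with mean α/β = 4.5323.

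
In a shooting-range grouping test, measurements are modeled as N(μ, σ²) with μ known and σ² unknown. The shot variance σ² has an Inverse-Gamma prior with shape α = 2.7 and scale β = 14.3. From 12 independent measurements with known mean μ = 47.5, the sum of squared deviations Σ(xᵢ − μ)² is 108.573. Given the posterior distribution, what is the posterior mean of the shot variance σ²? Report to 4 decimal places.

With known mean μ and an Inverse-Gamma(α, β) prior on σ², the Normal likelihood is conjugate: posterior is Inv-Gamma(α + n/2, β + Σ(xᵢ−μ)²/2).
Posterior: Inv-Gamma(2.7 + 12/2, 14.3 + 108.573/2) = Inv-Gamma(8.70, 68.5865).
E[σ²|data] = β/(α−1) = 68.5865/7.70 = 8.9073.

8.9073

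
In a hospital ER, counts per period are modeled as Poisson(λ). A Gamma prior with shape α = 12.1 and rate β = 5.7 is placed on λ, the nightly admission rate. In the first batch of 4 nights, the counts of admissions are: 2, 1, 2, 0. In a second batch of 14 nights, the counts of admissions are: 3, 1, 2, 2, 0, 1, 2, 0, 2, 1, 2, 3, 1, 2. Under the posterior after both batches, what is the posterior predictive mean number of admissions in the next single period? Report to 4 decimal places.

1.6498

With a Gamma(shape α, rate β) prior, the Poisson likelihood is conjugate: the posterior is Gamma(α + ΣXᵢ, β + n).
Batch 1: sum of counts S = 5 over n = 4 nights.
After batch 1: Gamma(α+S, β+n) = Gamma(12.1+5, 5.7+4) = Gamma(17.1, 9.7).
Batch 2: sum of counts S = 22 over n = 14 nights.
After batch 2: Gamma(α+S, β+n) = Gamma(17.1+22, 9.7+14) = Gamma(39.1, 23.7).
The predictive distribution for one future period is NegBinom with mean α/β = 1.6498.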